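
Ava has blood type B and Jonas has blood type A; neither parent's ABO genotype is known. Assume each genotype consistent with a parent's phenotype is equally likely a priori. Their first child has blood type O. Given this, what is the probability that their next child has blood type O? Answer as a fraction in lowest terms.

1/4

Possible genotypes: Ava ∈ {I^B I^B, I^B i}; Jonas ∈ {I^A I^A, I^A i}.
Weight each parental genotype pair by prior × P(type-O child):
  I^B i × I^A i: posterior weight 1; P(next child type O) = 1/4.
Weighted sum = 1/4.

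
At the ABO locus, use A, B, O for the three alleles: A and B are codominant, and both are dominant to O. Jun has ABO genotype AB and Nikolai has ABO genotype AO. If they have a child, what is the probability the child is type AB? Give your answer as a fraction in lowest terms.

ABO cross AB × AO → offspring phenotypes: 1/2 A, 1/4 B, 1/4 AB.
So P(type AB) = 1/4.

1/4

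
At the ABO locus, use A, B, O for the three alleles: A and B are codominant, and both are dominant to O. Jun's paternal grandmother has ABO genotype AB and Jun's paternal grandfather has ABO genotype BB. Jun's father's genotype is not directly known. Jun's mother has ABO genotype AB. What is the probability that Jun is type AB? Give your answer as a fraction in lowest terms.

1/2

Jun's father's ABO genotype from AB × BB: 1/2 AB, 1/2 BB.
Crossing each possibility with the mother AB and summing P(type AB): 1/2·1/2 + 1/2·1/2 = 1/2.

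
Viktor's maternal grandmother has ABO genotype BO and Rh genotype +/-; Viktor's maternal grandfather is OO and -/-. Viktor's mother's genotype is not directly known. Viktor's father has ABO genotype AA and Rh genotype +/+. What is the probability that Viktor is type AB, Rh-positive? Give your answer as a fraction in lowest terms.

Viktor's mother's ABO genotype from BO × OO: 1/2 BO, 1/2 OO.
Crossing each possibility with the father AA and summing P(type AB): 1/2·1/2 + 1/2·0 = 1/4.
Similarly for Rh via the mother's Rh distribution: P(Rh+) = 1.
Independent loci: 1/4 × 1 = 1/4.

1/4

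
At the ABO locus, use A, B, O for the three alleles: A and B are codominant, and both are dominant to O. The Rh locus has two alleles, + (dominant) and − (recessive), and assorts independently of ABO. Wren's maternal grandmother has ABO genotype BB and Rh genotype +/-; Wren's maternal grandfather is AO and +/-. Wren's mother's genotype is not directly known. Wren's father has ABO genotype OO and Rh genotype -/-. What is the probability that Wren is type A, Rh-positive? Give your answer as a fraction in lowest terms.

1/8

Wren's mother's ABO genotype from BB × AO: 1/2 AB, 1/2 BO.
Crossing each possibility with the father OO and summing P(type A): 1/2·1/2 + 1/2·0 = 1/4.
Similarly for Rh via the mother's Rh distribution: P(Rh+) = 1/2.
Independent loci: 1/4 × 1/2 = 1/8.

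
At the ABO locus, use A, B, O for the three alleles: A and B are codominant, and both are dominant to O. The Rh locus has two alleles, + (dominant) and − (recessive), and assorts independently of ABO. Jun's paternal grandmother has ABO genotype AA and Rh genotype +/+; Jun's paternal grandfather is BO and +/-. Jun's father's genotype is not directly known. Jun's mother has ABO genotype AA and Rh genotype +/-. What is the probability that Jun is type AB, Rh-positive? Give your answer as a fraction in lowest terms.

7/32

Jun's father's ABO genotype from AA × BO: 1/2 AB, 1/2 AO.
Crossing each possibility with the mother AA and summing P(type AB): 1/2·1/2 + 1/2·0 = 1/4.
Similarly for Rh via the father's Rh distribution: P(Rh+) = 7/8.
Independent loci: 1/4 × 7/8 = 7/32.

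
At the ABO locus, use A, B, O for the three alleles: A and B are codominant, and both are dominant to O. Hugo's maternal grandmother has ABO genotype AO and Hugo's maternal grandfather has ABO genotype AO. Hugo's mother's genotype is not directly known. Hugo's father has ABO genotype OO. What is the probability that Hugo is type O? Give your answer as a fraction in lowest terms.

Hugo's mother's ABO genotype from AO × AO: 1/4 AA, 1/2 AO, 1/4 OO.
Crossing each possibility with the father OO and summing P(type O): 1/4·0 + 1/2·1/2 + 1/4·1 = 1/2.

1/2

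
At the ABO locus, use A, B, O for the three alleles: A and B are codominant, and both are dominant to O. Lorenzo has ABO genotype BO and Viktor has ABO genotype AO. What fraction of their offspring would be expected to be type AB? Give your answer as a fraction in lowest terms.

1/4

ABO cross BO × AO → offspring phenotypes: 1/4 O, 1/4 A, 1/4 B, 1/4 AB.
So P(type AB) = 1/4.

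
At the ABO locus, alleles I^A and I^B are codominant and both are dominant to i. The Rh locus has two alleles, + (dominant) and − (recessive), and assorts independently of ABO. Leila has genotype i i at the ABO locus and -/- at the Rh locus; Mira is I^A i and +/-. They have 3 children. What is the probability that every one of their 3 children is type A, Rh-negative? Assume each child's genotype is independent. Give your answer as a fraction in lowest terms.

1/64

ABO cross i i × I^A i → 1/2 O, 1/2 A.
Rh cross -/- × +/- → 1/2 Rh+, 1/2 Rh-; so P(type A, Rh-negative) = 1/2 × 1/2 = 1/4 per child.
All 3 independent: (1/4)^3 = 1/64.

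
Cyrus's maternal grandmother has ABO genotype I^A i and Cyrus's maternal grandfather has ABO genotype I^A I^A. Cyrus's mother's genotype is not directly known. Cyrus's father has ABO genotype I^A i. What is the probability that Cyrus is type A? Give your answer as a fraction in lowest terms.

7/8

Cyrus's mother's ABO genotype from I^A i × I^A I^A: 1/2 I^A I^A, 1/2 I^A i.
Crossing each possibility with the father I^A i and summing P(type A): 1/2·1 + 1/2·3/4 = 7/8.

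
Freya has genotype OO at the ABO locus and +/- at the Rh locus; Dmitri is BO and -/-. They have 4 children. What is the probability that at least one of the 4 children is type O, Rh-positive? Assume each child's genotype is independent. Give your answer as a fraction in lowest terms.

ABO cross OO × BO → 1/2 O, 1/2 B.
Rh cross +/- × -/- → 1/2 Rh+, 1/2 Rh-; so P(type O, Rh-positive) = 1/2 × 1/2 = 1/4 per child.
P(none) = (3/4)^4 = 81/256; P(at least one) = 1 − 81/256 = 175/256.

175/256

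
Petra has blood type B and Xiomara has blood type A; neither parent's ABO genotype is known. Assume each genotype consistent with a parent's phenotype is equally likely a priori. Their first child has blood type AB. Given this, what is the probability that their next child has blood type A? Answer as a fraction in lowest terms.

5/36

Possible genotypes: Petra ∈ {BB, BO}; Xiomara ∈ {AA, AO}.
Weight each parental genotype pair by prior × P(type-AB child):
  BB × AA: posterior weight 4/9; P(next child type A) = 0.
  BB × AO: posterior weight 2/9; P(next child type A) = 0.
  BO × AA: posterior weight 2/9; P(next child type A) = 1/2.
  BO × AO: posterior weight 1/9; P(next child type A) = 1/4.
Weighted sum = 5/36.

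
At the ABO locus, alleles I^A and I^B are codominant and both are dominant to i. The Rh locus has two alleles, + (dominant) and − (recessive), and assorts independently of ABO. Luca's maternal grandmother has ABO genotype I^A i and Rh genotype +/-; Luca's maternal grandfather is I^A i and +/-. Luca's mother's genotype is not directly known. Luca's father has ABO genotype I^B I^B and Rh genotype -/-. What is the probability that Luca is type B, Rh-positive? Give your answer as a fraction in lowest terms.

Luca's mother's ABO genotype from I^A i × I^A i: 1/4 I^A I^A, 1/2 I^A i, 1/4 i i.
Crossing each possibility with the father I^B I^B and summing P(type B): 1/4·0 + 1/2·1/2 + 1/4·1 = 1/2.
Similarly for Rh via the mother's Rh distribution: P(Rh+) = 1/2.
Independent loci: 1/2 × 1/2 = 1/4.

1/4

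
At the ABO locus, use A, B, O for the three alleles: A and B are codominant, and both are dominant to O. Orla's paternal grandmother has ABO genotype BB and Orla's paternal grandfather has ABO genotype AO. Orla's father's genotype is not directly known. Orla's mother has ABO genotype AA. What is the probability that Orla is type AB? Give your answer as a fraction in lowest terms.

Orla's father's ABO genotype from BB × AO: 1/2 AB, 1/2 BO.
Crossing each possibility with the mother AA and summing P(type AB): 1/2·1/2 + 1/2·1/2 = 1/2.

1/2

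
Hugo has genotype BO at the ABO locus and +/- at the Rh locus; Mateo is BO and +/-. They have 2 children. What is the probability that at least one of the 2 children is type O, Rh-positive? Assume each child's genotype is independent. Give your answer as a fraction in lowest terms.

87/256

ABO cross BO × BO → 1/4 O, 3/4 B.
Rh cross +/- × +/- → 3/4 Rh+, 1/4 Rh-; so P(type O, Rh-positive) = 1/4 × 3/4 = 3/16 per child.
P(none) = (13/16)^2 = 169/256; P(at least one) = 1 − 169/256 = 87/256.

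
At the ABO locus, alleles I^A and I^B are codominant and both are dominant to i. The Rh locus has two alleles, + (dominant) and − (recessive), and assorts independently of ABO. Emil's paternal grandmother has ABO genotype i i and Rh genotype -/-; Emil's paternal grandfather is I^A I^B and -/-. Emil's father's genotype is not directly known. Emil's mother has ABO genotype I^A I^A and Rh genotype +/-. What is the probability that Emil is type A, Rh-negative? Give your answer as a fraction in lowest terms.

Emil's father's ABO genotype from i i × I^A I^B: 1/2 I^A i, 1/2 I^B i.
Crossing each possibility with the mother I^A I^A and summing P(type A): 1/2·1 + 1/2·1/2 = 3/4.
Similarly for Rh via the father's Rh distribution: P(Rh-) = 1/2.
Independent loci: 3/4 × 1/2 = 3/8.

3/8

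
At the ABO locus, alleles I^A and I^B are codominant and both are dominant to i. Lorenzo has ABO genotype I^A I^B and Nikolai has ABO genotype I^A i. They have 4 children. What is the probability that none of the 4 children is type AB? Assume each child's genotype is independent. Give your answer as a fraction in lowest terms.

ABO cross I^A I^B × I^A i → 1/2 A, 1/4 B, 1/4 AB.
So P(type AB) = 1/4 per child.
P(not type AB) = 3/4 for one child; (3/4)^4 = 81/256.

81/256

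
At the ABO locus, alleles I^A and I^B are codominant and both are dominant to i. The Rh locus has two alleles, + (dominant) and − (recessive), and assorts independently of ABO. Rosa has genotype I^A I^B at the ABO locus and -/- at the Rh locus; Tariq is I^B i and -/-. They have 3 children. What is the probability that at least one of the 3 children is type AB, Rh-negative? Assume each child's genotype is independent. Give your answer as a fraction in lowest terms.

37/64

ABO cross I^A I^B × I^B i → 1/4 A, 1/2 B, 1/4 AB.
Rh cross -/- × -/- → 1 Rh-; so P(type AB, Rh-negative) = 1/4 × 1 = 1/4 per child.
P(none) = (3/4)^3 = 27/64; P(at least one) = 1 − 27/64 = 37/64.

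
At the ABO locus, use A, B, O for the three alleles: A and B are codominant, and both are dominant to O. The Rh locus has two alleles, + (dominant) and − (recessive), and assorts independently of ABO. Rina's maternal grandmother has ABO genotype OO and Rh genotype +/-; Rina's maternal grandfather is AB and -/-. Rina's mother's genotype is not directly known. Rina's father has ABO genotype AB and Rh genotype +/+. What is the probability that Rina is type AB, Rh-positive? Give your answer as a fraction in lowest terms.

Rina's mother's ABO genotype from OO × AB: 1/2 AO, 1/2 BO.
Crossing each possibility with the father AB and summing P(type AB): 1/2·1/4 + 1/2·1/4 = 1/4.
Similarly for Rh via the mother's Rh distribution: P(Rh+) = 1.
Independent loci: 1/4 × 1 = 1/4.

1/4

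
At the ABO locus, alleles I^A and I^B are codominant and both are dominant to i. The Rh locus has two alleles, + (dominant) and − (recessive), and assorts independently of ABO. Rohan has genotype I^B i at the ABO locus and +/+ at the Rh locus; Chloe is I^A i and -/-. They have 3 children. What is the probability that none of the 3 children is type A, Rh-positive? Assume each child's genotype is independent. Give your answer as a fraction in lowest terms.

ABO cross I^B i × I^A i → 1/4 O, 1/4 A, 1/4 B, 1/4 AB.
Rh cross +/+ × -/- → 1 Rh+; so P(type A, Rh-positive) = 1/4 × 1 = 1/4 per child.
P(not type A, Rh-positive) = 3/4 for one child; (3/4)^3 = 27/64.

27/64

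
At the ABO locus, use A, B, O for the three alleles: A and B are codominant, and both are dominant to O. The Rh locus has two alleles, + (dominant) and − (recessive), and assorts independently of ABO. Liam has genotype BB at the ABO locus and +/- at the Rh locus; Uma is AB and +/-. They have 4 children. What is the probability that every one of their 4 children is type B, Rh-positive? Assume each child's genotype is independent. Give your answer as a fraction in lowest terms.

ABO cross BB × AB → 1/2 B, 1/2 AB.
Rh cross +/- × +/- → 3/4 Rh+, 1/4 Rh-; so P(type B, Rh-positive) = 1/2 × 3/4 = 3/8 per child.
All 4 independent: (3/8)^4 = 81/4096.

81/4096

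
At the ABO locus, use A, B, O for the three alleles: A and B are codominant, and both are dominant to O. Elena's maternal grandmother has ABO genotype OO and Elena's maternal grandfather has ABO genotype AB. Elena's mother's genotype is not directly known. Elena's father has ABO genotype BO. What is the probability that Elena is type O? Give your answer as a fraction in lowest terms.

1/4

Elena's mother's ABO genotype from OO × AB: 1/2 AO, 1/2 BO.
Crossing each possibility with the father BO and summing P(type O): 1/2·1/4 + 1/2·1/4 = 1/4.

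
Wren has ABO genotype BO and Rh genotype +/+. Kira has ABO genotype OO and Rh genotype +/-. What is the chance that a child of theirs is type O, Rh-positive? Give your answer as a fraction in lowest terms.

ABO cross BO × OO → offspring phenotypes: 1/2 O, 1/2 B.
Rh cross +/+ × +/- → 1 Rh+.
Independent loci: P(type O, Rh-positive) = 1/2 × 1 = 1/2.

1/2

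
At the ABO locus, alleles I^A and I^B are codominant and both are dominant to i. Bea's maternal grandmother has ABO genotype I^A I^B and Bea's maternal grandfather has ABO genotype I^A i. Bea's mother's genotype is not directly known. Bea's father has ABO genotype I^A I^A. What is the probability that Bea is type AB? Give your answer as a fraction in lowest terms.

Bea's mother's ABO genotype from I^A I^B × I^A i: 1/4 I^A I^A, 1/4 I^A I^B, 1/4 I^A i, 1/4 I^B i.
Crossing each possibility with the father I^A I^A and summing P(type AB): 1/4·0 + 1/4·1/2 + 1/4·0 + 1/4·1/2 = 1/4.

1/4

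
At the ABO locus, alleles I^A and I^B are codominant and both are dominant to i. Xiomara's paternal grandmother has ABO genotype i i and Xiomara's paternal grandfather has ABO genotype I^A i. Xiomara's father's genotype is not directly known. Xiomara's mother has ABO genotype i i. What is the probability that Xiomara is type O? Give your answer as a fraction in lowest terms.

3/4

Xiomara's father's ABO genotype from i i × I^A i: 1/2 I^A i, 1/2 i i.
Crossing each possibility with the mother i i and summing P(type O): 1/2·1/2 + 1/2·1 = 3/4.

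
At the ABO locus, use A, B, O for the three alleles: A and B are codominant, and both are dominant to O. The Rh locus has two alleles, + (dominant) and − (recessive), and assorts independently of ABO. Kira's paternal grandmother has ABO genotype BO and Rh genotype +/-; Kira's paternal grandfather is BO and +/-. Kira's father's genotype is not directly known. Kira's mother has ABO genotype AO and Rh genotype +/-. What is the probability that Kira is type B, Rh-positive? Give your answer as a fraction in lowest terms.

3/16

Kira's father's ABO genotype from BO × BO: 1/4 BB, 1/2 BO, 1/4 OO.
Crossing each possibility with the mother AO and summing P(type B): 1/4·1/2 + 1/2·1/4 + 1/4·0 = 1/4.
Similarly for Rh via the father's Rh distribution: P(Rh+) = 3/4.
Independent loci: 1/4 × 3/4 = 3/16.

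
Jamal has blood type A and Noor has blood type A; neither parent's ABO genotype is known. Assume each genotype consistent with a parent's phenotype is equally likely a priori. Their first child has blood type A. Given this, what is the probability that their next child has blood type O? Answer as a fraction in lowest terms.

1/20

Possible genotypes: Jamal ∈ {AA, AO}; Noor ∈ {AA, AO}.
Weight each parental genotype pair by prior × P(type-A child):
  AA × AA: posterior weight 4/15; P(next child type O) = 0.
  AA × AO: posterior weight 4/15; P(next child type O) = 0.
  AO × AA: posterior weight 4/15; P(next child type O) = 0.
  AO × AO: posterior weight 1/5; P(next child type O) = 1/4.
Weighted sum = 1/20.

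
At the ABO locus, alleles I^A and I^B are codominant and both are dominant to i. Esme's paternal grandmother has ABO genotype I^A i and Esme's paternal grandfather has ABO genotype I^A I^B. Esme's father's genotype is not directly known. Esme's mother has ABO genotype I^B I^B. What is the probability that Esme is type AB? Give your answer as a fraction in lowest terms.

Esme's father's ABO genotype from I^A i × I^A I^B: 1/4 I^A I^A, 1/4 I^A I^B, 1/4 I^A i, 1/4 I^B i.
Crossing each possibility with the mother I^B I^B and summing P(type AB): 1/4·1 + 1/4·1/2 + 1/4·1/2 + 1/4·0 = 1/2.

1/2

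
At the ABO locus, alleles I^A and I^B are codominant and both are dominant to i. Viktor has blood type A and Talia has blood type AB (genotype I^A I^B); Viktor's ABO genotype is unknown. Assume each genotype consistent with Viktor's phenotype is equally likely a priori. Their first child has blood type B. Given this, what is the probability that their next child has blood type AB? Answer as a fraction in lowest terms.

1/4

Possible genotypes: Viktor ∈ {I^A I^A, I^A i}; Talia ∈ {I^A I^B}.
Weight each parental genotype pair by prior × P(type-B child):
  I^A i × I^A I^B: posterior weight 1; P(next child type AB) = 1/4.
Weighted sum = 1/4.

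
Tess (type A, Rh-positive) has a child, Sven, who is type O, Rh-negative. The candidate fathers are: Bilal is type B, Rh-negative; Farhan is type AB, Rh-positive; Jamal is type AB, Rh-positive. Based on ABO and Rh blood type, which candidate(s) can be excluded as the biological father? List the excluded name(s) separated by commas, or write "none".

A candidate is excluded only if no genotype consistent with his phenotype could produce a type O, Rh-negative child with a type A, Rh-positive mother.
Farhan (type AB, Rh+): no genotype consistent with that phenotype can produce a type-O Rh- child with a type-A mother.
Jamal (type AB, Rh+): no genotype consistent with that phenotype can produce a type-O Rh- child with a type-A mother.

Farhan, Jamal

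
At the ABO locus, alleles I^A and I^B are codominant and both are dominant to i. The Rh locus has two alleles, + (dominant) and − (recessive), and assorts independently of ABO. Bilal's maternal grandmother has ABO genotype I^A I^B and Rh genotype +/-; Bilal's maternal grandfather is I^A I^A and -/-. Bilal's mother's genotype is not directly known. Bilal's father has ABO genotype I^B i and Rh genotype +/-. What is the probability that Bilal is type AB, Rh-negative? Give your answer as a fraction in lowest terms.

9/64

Bilal's mother's ABO genotype from I^A I^B × I^A I^A: 1/2 I^A I^A, 1/2 I^A I^B.
Crossing each possibility with the father I^B i and summing P(type AB): 1/2·1/2 + 1/2·1/4 = 3/8.
Similarly for Rh via the mother's Rh distribution: P(Rh-) = 3/8.
Independent loci: 3/8 × 3/8 = 9/64.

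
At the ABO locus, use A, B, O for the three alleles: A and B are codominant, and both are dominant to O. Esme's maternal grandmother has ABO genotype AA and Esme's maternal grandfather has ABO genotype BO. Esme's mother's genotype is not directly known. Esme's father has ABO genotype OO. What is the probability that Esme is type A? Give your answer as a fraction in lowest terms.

Esme's mother's ABO genotype from AA × BO: 1/2 AB, 1/2 AO.
Crossing each possibility with the father OO and summing P(type A): 1/2·1/2 + 1/2·1/2 = 1/2.

1/2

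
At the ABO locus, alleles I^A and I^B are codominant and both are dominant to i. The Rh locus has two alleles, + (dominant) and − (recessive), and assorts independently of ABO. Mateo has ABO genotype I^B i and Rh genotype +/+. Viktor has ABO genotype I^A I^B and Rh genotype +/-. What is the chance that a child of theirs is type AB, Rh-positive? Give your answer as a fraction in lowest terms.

1/4

ABO cross I^B i × I^A I^B → offspring phenotypes: 1/4 A, 1/2 B, 1/4 AB.
Rh cross +/+ × +/- → 1 Rh+.
Independent loci: P(type AB, Rh-positive) = 1/4 × 1 = 1/4.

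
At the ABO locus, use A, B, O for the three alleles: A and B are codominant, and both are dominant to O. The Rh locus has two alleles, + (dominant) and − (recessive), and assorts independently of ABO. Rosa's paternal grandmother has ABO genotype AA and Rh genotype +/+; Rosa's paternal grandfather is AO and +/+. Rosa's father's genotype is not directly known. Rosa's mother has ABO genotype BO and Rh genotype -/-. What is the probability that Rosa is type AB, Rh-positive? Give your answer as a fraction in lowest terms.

Rosa's father's ABO genotype from AA × AO: 1/2 AA, 1/2 AO.
Crossing each possibility with the mother BO and summing P(type AB): 1/2·1/2 + 1/2·1/4 = 3/8.
Similarly for Rh via the father's Rh distribution: P(Rh+) = 1.
Independent loci: 3/8 × 1 = 3/8.

3/8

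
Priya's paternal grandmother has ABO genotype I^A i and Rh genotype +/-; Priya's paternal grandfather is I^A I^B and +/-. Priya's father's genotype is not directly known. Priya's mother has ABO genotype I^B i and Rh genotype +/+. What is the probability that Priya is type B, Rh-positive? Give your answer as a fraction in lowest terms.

Priya's father's ABO genotype from I^A i × I^A I^B: 1/4 I^A I^A, 1/4 I^A I^B, 1/4 I^A i, 1/4 I^B i.
Crossing each possibility with the mother I^B i and summing P(type B): 1/4·0 + 1/4·1/2 + 1/4·1/4 + 1/4·3/4 = 3/8.
Similarly for Rh via the father's Rh distribution: P(Rh+) = 1.
Independent loci: 3/8 × 1 = 3/8.

3/8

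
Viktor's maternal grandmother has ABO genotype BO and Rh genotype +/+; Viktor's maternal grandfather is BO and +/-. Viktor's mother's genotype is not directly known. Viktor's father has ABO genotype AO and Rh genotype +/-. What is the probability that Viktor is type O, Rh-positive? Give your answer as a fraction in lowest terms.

Viktor's mother's ABO genotype from BO × BO: 1/4 BB, 1/2 BO, 1/4 OO.
Crossing each possibility with the father AO and summing P(type O): 1/4·0 + 1/2·1/4 + 1/4·1/2 = 1/4.
Similarly for Rh via the mother's Rh distribution: P(Rh+) = 7/8.
Independent loci: 1/4 × 7/8 = 7/32.

7/32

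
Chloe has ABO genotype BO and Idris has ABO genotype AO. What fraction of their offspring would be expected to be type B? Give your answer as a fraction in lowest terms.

1/4

ABO cross BO × AO → offspring phenotypes: 1/4 O, 1/4 A, 1/4 B, 1/4 AB.
So P(type B) = 1/4.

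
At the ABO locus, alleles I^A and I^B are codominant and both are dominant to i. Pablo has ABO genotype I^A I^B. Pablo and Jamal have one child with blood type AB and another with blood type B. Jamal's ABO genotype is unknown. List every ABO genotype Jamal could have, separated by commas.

For each candidate genotype of Jamal, check whether crossing it with I^A I^B can produce every observed child phenotype.
  I^A I^A → possible child types {A, AB} ✗
  I^A I^B → possible child types {A, B, AB} ✓
  I^A i → possible child types {A, B, AB} ✓
  I^B I^B → possible child types {B, AB} ✓
  I^B i → possible child types {A, B, AB} ✓
  i i → possible child types {A, B} ✗

I^A I^B, I^A i, I^B I^B, I^B i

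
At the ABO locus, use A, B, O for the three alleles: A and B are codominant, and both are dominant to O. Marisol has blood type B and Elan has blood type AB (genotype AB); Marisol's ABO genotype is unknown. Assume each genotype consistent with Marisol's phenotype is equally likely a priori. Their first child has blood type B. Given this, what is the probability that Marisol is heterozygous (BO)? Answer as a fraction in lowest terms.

1/2

Possible genotypes: Marisol ∈ {BB, BO}; Elan ∈ {AB}.
Weight each parental genotype pair by prior × P(type-B child):
  BB × AB: posterior weight 1/2.
  BO × AB: posterior weight 1/2.
Sum the posterior weight over pairs where Marisol is BO: 1/2.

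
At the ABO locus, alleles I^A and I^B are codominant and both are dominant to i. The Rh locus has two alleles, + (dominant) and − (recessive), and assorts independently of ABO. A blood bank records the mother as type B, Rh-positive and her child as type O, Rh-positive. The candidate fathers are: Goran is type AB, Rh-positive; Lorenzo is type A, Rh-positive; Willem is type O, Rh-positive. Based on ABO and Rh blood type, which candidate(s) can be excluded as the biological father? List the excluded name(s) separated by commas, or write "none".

Goran

A candidate is excluded only if no genotype consistent with his phenotype could produce a type O, Rh-positive child with a type B, Rh-positive mother.
Goran (type AB, Rh+): no genotype consistent with that phenotype can produce a type-O Rh+ child with a type-B mother.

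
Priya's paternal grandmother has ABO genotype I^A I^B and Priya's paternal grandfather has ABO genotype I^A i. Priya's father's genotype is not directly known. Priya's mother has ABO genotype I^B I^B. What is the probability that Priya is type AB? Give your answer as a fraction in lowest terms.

1/2

Priya's father's ABO genotype from I^A I^B × I^A i: 1/4 I^A I^A, 1/4 I^A I^B, 1/4 I^A i, 1/4 I^B i.
Crossing each possibility with the mother I^B I^B and summing P(type AB): 1/4·1 + 1/4·1/2 + 1/4·1/2 + 1/4·0 = 1/2.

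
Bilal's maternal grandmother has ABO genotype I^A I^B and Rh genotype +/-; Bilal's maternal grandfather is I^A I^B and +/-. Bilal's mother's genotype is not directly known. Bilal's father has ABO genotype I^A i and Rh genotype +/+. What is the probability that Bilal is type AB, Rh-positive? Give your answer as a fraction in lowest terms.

Bilal's mother's ABO genotype from I^A I^B × I^A I^B: 1/4 I^A I^A, 1/2 I^A I^B, 1/4 I^B I^B.
Crossing each possibility with the father I^A i and summing P(type AB): 1/4·0 + 1/2·1/4 + 1/4·1/2 = 1/4.
Similarly for Rh via the mother's Rh distribution: P(Rh+) = 1.
Independent loci: 1/4 × 1 = 1/4.

1/4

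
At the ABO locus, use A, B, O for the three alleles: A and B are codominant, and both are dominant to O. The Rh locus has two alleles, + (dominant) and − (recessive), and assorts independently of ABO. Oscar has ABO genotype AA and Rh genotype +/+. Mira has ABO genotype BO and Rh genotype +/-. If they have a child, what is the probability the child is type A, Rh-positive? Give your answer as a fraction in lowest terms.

ABO cross AA × BO → offspring phenotypes: 1/2 A, 1/2 AB.
Rh cross +/+ × +/- → 1 Rh+.
Independent loci: P(type A, Rh-positive) = 1/2 × 1 = 1/2.

1/2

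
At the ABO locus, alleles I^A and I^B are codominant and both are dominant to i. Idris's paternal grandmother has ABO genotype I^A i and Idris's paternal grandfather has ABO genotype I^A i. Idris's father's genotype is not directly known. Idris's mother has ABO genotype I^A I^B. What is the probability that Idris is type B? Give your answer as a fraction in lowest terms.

1/4

Idris's father's ABO genotype from I^A i × I^A i: 1/4 I^A I^A, 1/2 I^A i, 1/4 i i.
Crossing each possibility with the mother I^A I^B and summing P(type B): 1/4·0 + 1/2·1/4 + 1/4·1/2 = 1/4.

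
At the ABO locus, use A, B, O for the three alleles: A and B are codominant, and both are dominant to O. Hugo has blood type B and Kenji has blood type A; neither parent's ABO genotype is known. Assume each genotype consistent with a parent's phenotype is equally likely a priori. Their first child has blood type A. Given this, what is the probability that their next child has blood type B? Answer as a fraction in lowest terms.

1/12

Possible genotypes: Hugo ∈ {BB, BO}; Kenji ∈ {AA, AO}.
Weight each parental genotype pair by prior × P(type-A child):
  BO × AA: posterior weight 2/3; P(next child type B) = 0.
  BO × AO: posterior weight 1/3; P(next child type B) = 1/4.
Weighted sum = 1/12.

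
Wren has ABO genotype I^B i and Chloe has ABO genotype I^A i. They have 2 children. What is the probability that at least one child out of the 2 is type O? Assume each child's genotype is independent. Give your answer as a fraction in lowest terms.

7/16

ABO cross I^B i × I^A i → 1/4 O, 1/4 A, 1/4 B, 1/4 AB.
So P(type O) = 1/4 per child.
P(none) = (3/4)^2 = 9/16; P(at least one) = 1 − 9/16 = 7/16.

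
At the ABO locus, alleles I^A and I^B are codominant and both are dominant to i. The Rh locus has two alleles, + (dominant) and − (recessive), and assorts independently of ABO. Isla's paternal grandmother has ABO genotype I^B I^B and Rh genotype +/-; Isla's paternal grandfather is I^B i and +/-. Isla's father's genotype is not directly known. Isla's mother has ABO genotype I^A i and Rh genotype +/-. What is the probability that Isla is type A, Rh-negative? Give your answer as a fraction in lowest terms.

1/32

Isla's father's ABO genotype from I^B I^B × I^B i: 1/2 I^B I^B, 1/2 I^B i.
Crossing each possibility with the mother I^A i and summing P(type A): 1/2·0 + 1/2·1/4 = 1/8.
Similarly for Rh via the father's Rh distribution: P(Rh-) = 1/4.
Independent loci: 1/8 × 1/4 = 1/32.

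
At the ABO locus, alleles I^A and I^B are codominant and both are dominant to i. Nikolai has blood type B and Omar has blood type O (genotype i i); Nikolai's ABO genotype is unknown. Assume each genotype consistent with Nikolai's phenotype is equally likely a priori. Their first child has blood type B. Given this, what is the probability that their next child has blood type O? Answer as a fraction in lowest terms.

1/6

Possible genotypes: Nikolai ∈ {I^B I^B, I^B i}; Omar ∈ {i i}.
Weight each parental genotype pair by prior × P(type-B child):
  I^B I^B × i i: posterior weight 2/3; P(next child type O) = 0.
  I^B i × i i: posterior weight 1/3; P(next child type O) = 1/2.
Weighted sum = 1/6.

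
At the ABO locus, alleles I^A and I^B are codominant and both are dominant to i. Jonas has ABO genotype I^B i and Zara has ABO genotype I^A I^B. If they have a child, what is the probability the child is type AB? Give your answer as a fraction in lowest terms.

1/4

ABO cross I^B i × I^A I^B → offspring phenotypes: 1/4 A, 1/2 B, 1/4 AB.
So P(type AB) = 1/4.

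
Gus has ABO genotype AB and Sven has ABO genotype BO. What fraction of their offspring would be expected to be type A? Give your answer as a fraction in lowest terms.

1/4

ABO cross AB × BO → offspring phenotypes: 1/4 A, 1/2 B, 1/4 AB.
So P(type A) = 1/4.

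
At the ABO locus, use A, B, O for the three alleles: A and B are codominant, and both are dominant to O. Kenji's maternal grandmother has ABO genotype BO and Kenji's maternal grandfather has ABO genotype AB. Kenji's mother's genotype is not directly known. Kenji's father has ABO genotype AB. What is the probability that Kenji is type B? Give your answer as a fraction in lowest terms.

Kenji's mother's ABO genotype from BO × AB: 1/4 AB, 1/4 AO, 1/4 BB, 1/4 BO.
Crossing each possibility with the father AB and summing P(type B): 1/4·1/4 + 1/4·1/4 + 1/4·1/2 + 1/4·1/2 = 3/8.

3/8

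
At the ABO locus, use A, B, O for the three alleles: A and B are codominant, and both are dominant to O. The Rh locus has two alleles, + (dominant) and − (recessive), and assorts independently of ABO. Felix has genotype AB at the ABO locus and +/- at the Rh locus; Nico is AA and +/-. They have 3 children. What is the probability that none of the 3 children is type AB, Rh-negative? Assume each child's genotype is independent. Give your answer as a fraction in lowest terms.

ABO cross AB × AA → 1/2 A, 1/2 AB.
Rh cross +/- × +/- → 3/4 Rh+, 1/4 Rh-; so P(type AB, Rh-negative) = 1/2 × 1/4 = 1/8 per child.
P(not type AB, Rh-negative) = 7/8 for one child; (7/8)^3 = 343/512.

343/512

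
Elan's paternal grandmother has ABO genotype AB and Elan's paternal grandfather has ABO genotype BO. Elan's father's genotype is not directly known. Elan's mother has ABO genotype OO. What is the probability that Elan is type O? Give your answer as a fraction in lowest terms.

1/4

Elan's father's ABO genotype from AB × BO: 1/4 AB, 1/4 AO, 1/4 BB, 1/4 BO.
Crossing each possibility with the mother OO and summing P(type O): 1/4·0 + 1/4·1/2 + 1/4·0 + 1/4·1/2 = 1/4.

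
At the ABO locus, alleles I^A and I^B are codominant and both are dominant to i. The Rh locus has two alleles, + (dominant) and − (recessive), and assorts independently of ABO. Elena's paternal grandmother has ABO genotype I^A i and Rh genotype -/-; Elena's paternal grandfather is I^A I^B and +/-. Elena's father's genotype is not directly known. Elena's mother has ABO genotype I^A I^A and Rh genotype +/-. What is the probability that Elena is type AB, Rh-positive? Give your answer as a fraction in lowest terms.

Elena's father's ABO genotype from I^A i × I^A I^B: 1/4 I^A I^A, 1/4 I^A I^B, 1/4 I^A i, 1/4 I^B i.
Crossing each possibility with the mother I^A I^A and summing P(type AB): 1/4·0 + 1/4·1/2 + 1/4·0 + 1/4·1/2 = 1/4.
Similarly for Rh via the father's Rh distribution: P(Rh+) = 5/8.
Independent loci: 1/4 × 5/8 = 5/32.

5/32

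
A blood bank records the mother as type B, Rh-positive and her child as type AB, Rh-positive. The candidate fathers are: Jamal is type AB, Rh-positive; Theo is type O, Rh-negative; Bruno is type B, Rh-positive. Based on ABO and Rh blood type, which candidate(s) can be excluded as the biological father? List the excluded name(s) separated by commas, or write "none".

A candidate is excluded only if no genotype consistent with his phenotype could produce a type AB, Rh-positive child with a type B, Rh-positive mother.
Theo (type O, Rh-): no genotype consistent with that phenotype can produce a type-AB Rh+ child with a type-B mother.
Bruno (type B, Rh+): no genotype consistent with that phenotype can produce a type-AB Rh+ child with a type-B mother.

Theo, Bruno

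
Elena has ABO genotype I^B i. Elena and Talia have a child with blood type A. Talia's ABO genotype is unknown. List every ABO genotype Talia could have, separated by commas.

I^A I^A, I^A I^B, I^A i

For each candidate genotype of Talia, check whether crossing it with I^B i can produce every observed child phenotype.
  I^A I^A → possible child types {A, AB} ✓
  I^A I^B → possible child types {A, B, AB} ✓
  I^A i → possible child types {O, A, B, AB} ✓
  I^B I^B → possible child types {B} ✗
  I^B i → possible child types {O, B} ✗
  i i → possible child types {O, B} ✗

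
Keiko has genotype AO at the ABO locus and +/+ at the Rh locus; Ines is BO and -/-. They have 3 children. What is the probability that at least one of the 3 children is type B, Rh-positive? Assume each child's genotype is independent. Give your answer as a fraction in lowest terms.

37/64

ABO cross AO × BO → 1/4 O, 1/4 A, 1/4 B, 1/4 AB.
Rh cross +/+ × -/- → 1 Rh+; so P(type B, Rh-positive) = 1/4 × 1 = 1/4 per child.
P(none) = (3/4)^3 = 27/64; P(at least one) = 1 − 27/64 = 37/64.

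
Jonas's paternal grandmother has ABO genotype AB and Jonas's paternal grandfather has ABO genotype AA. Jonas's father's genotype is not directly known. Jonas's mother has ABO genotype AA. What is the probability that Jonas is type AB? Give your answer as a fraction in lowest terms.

Jonas's father's ABO genotype from AB × AA: 1/2 AA, 1/2 AB.
Crossing each possibility with the mother AA and summing P(type AB): 1/2·0 + 1/2·1/2 = 1/4.

1/4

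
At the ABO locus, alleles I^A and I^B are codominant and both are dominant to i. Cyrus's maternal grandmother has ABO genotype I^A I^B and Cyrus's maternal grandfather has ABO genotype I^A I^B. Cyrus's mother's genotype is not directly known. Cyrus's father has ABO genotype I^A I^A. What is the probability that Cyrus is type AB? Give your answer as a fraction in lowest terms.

1/2

Cyrus's mother's ABO genotype from I^A I^B × I^A I^B: 1/4 I^A I^A, 1/2 I^A I^B, 1/4 I^B I^B.
Crossing each possibility with the father I^A I^A and summing P(type AB): 1/4·0 + 1/2·1/2 + 1/4·1 = 1/2.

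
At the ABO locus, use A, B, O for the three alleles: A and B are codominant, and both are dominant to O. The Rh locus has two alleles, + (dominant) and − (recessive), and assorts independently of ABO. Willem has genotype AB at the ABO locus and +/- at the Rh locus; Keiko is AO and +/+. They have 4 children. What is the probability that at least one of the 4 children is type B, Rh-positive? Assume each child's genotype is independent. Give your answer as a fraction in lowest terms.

ABO cross AB × AO → 1/2 A, 1/4 B, 1/4 AB.
Rh cross +/- × +/+ → 1 Rh+; so P(type B, Rh-positive) = 1/4 × 1 = 1/4 per child.
P(none) = (3/4)^4 = 81/256; P(at least one) = 1 − 81/256 = 175/256.

175/256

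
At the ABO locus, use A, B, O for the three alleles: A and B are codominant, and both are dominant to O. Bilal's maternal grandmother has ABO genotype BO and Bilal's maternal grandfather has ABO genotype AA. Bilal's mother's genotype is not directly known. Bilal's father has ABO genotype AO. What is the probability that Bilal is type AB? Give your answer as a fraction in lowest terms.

1/8

Bilal's mother's ABO genotype from BO × AA: 1/2 AB, 1/2 AO.
Crossing each possibility with the father AO and summing P(type AB): 1/2·1/4 + 1/2·0 = 1/8.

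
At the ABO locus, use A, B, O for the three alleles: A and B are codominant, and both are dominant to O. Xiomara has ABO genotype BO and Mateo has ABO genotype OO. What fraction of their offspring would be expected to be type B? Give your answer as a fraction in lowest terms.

ABO cross BO × OO → offspring phenotypes: 1/2 O, 1/2 B.
So P(type B) = 1/2.

1/2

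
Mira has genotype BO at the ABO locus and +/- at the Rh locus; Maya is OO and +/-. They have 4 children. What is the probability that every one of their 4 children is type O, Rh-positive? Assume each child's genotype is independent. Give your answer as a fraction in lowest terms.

81/4096

ABO cross BO × OO → 1/2 O, 1/2 B.
Rh cross +/- × +/- → 3/4 Rh+, 1/4 Rh-; so P(type O, Rh-positive) = 1/2 × 3/4 = 3/8 per child.
All 4 independent: (3/8)^4 = 81/4096.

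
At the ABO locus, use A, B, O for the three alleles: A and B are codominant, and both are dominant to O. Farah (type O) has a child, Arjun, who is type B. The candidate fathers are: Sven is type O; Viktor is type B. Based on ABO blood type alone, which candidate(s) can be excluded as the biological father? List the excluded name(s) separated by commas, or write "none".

Sven

A candidate is excluded only if no genotype consistent with his phenotype could produce a type B child with a type O mother.
Sven (type O): no genotype consistent with that phenotype can produce a type-B child with a type-O mother.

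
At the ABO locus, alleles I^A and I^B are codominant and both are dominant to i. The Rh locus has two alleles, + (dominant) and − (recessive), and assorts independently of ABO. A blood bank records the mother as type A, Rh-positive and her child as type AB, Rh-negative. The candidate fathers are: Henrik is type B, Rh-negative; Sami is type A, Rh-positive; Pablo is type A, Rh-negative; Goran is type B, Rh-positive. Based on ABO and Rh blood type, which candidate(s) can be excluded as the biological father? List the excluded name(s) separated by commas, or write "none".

Sami, Pablo

A candidate is excluded only if no genotype consistent with his phenotype could produce a type AB, Rh-negative child with a type A, Rh-positive mother.
Sami (type A, Rh+): no genotype consistent with that phenotype can produce a type-AB Rh- child with a type-A mother.
Pablo (type A, Rh-): no genotype consistent with that phenotype can produce a type-AB Rh- child with a type-A mother.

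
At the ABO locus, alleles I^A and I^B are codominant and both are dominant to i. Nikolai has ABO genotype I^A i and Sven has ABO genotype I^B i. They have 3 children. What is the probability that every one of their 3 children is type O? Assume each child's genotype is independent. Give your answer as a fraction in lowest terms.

ABO cross I^A i × I^B i → 1/4 O, 1/4 A, 1/4 B, 1/4 AB.
So P(type O) = 1/4 per child.
All 3 independent: (1/4)^3 = 1/64.

1/64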